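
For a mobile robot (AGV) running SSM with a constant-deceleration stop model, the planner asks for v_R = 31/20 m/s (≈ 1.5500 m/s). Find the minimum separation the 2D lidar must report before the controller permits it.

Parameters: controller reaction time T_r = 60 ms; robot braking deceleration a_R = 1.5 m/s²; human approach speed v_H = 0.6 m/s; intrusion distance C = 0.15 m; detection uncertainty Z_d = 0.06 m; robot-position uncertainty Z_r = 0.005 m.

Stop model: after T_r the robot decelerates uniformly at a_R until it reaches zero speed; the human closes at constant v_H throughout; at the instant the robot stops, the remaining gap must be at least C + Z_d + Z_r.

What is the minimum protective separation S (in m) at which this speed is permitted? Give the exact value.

S_min = 10589/6000 m = 1.7648 m

T_s = v_R/a_R = (31/20)/(3/2) = 1.0333 s
robot in T_r: 1.5500·0.0600 = 0.0930 m
robot covers 1.5500·1.0333 − ½·1.5000·1.0333² = 0.8008 m while stopping
human over T_r+T_s: 0.6000·(0.0600+1.0333) = 0.6560 m
margins: 0.1500+0.0600+0.0050 = 0.2150 m
S_min ≈ 0.0930+0.8008+0.6560+0.2150  ⇒  S_min = 10589/6000 m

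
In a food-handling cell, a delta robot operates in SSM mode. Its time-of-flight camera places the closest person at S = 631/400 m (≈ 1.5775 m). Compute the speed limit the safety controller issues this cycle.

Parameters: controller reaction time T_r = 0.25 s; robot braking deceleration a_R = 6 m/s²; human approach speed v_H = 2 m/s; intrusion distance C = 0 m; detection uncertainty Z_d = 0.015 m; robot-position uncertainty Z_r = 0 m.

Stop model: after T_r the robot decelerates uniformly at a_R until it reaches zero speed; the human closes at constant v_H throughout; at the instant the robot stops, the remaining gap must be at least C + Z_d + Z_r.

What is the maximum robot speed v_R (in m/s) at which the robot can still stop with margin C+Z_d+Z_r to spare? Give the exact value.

at the boundary: (1/12)·v² + (7/12)·v + (-17/16) = 0
  disc = (7/12)² − 4·(1/12)·(-17/16) = 25/36 ; √disc = 5/6
  v_R = (−(7/12) + 5/6) / (2·(1/12)) = 3/2 m/s
check:
T_s = v_R/a_R = (3/2)/6 = 0.2500 s
robot covers v_R·T_r = 1.5000·0.2500 = 0.3750 m before braking
robot covers 1.5000·0.2500 − ½·6.0000·0.2500² = 0.1875 m while stopping
human over T_r+T_s: 2.0000·(0.2500+0.2500) = 1.0000 m
margins: 0.0000+0.0150+0.0000 = 0.0150 m
sum ≈ 0.3750+0.1875+1.0000+0.0150 ≈ 1.5775 m = S ✓

v_R_max = 3/2 m/s = 1.5000 m/s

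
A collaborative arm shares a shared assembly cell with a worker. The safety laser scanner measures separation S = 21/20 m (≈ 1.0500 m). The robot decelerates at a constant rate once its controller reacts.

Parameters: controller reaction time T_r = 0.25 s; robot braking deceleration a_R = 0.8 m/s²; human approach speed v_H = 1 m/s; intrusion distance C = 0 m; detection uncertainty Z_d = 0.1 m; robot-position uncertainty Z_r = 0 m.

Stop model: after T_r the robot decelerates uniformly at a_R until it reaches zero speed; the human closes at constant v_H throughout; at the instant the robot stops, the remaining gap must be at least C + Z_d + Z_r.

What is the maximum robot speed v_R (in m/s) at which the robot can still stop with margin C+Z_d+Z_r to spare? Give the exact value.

v_R_max = 2/5 m/s = 0.4000 m/s

quadratic (5/8)·v² + (3/2)·v + (-7/10) = 0
  disc = (3/2)² − 4·(5/8)·(-7/10) = 4 ; √disc = 2
  v_R = (−(3/2) + 2) / (2·(5/8)) = 2/5 m/s
check:
T_s = v_R/a_R = (2/5)/(4/5) = 0.5000 s
robot covers v_R·T_r = 0.4000·0.2500 = 0.1000 m before braking
robot covers 0.4000·0.5000 − ½·0.8000·0.5000² = 0.1000 m while stopping
person approaches 1.0000·(0.2500+0.5000) = 0.7500 m
residual clearance needed = 0.0000+0.1000+0.0000 = 0.1000 m
sum ≈ 0.1000+0.1000+0.7500+0.1000 ≈ 1.0500 m = S ✓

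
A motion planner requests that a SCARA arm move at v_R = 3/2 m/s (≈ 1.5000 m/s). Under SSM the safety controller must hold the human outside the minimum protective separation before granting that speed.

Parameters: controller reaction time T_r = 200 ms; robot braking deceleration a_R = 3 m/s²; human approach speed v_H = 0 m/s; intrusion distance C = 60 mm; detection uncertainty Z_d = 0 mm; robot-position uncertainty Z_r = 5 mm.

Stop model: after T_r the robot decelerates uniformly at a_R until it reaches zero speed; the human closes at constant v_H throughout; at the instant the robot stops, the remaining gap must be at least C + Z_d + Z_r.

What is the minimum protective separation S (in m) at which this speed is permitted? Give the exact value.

S_min = 37/50 m = 0.7400 m

T_s = v_R/a_R = (3/2)/3 = 0.5000 s
robot covers v_R·T_r = 1.5000·0.2000 = 0.3000 m before braking
robot under decel: 1.5000²/(2·3.0000) = 0.3750 m
human closes 0.0000·0.7000 = 0.0000 m
C+Z_d+Z_r = 0.0600+0.0000+0.0050 = 0.0650 m
S_min ≈ 0.3000+0.3750+0.0000+0.0650  ⇒  S_min = 37/50 m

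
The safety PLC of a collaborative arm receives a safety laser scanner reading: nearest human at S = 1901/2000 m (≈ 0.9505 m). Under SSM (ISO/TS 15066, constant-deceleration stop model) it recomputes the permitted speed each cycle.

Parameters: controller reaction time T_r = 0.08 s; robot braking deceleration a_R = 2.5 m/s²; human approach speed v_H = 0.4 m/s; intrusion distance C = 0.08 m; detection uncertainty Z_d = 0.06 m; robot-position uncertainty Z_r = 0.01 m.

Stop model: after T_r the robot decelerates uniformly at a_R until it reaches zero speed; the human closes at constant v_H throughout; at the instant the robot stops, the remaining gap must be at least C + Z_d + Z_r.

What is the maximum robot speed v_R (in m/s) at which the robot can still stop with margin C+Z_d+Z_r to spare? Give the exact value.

collect terms ⇒ (1/5)·v_R² + (6/25)·v_R + (-1537/2000) = 0
  disc = (6/25)² − 4·(1/5)·(-1537/2000) = 1681/2500 ; √disc = 41/50
  v_R = (−(6/25) + 41/50) / (2·(1/5)) = 29/20 m/s
check:
stop time T_s = (29/20)/(5/2) = 0.5800 s
robot in T_r: 1.4500·0.0800 = 0.1160 m
robot under decel: 1.4500²/(2·2.5000) = 0.4205 m
human over T_r+T_s: 0.4000·(0.0800+0.5800) = 0.2640 m
C+Z_d+Z_r = 0.0800+0.0600+0.0100 = 0.1500 m
sum ≈ 0.1160+0.4205+0.2640+0.1500 ≈ 0.9505 m = S ✓

v_R_max = 29/20 m/s = 1.4500 m/s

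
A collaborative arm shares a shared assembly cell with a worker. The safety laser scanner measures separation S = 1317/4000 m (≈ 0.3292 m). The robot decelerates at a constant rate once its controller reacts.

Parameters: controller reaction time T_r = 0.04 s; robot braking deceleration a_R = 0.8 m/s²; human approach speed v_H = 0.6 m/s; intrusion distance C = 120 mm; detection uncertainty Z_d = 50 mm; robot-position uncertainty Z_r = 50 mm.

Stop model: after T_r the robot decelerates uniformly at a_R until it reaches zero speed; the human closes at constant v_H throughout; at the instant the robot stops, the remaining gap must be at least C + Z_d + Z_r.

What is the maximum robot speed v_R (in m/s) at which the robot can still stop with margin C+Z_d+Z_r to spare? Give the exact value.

v_R_max = 1/10 m/s = 0.1000 m/s

quadratic (5/8)·v² + (79/100)·v + (-341/4000) = 0
  disc = (79/100)² − 4·(5/8)·(-341/4000) = 33489/40000 ; √disc = 183/200
  v_R = (−(79/100) + 183/200) / (2·(5/8)) = 1/10 m/s
check:
stop time T_s = (1/10)/(4/5) = 0.1250 s
reaction-phase robot travel = 0.1000·0.0400 = 0.0040 m
braking distance = 0.1000²/(2·0.8000) = 0.0063 m
human over T_r+T_s: 0.6000·(0.0400+0.1250) = 0.0990 m
C+Z_d+Z_r = 0.1200+0.0500+0.0500 = 0.2200 m
sum ≈ 0.0040+0.0063+0.0990+0.2200 ≈ 0.3292 m = S ✓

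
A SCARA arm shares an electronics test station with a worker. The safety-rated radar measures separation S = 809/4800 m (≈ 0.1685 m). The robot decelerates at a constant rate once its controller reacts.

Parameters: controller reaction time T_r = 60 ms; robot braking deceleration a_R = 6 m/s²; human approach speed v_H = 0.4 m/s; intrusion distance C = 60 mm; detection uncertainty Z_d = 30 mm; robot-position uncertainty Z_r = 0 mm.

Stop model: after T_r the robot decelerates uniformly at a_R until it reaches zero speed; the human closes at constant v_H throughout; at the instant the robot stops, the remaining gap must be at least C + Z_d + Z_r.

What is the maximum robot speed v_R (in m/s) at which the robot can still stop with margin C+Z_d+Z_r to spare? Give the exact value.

v_R_max = 7/20 m/s = 0.3500 m/s

quadratic (1/12)·v² + (19/150)·v + (-1309/24000) = 0
  disc = (19/150)² − 4·(1/12)·(-1309/24000) = 1369/40000 ; √disc = 37/200
  v_R = (−(19/150) + 37/200) / (2·(1/12)) = 7/20 m/s
check:
braking lasts T_s = (7/20)/6 = 0.0583 s
reaction-phase robot travel = 0.3500·0.0600 = 0.0210 m
braking distance = 0.3500²/(2·6.0000) = 0.0102 m
human over T_r+T_s: 0.4000·(0.0600+0.0583) = 0.0473 m
residual clearance needed = 0.0600+0.0300+0.0000 = 0.0900 m
sum ≈ 0.0210+0.0102+0.0473+0.0900 ≈ 0.1685 m = S ✓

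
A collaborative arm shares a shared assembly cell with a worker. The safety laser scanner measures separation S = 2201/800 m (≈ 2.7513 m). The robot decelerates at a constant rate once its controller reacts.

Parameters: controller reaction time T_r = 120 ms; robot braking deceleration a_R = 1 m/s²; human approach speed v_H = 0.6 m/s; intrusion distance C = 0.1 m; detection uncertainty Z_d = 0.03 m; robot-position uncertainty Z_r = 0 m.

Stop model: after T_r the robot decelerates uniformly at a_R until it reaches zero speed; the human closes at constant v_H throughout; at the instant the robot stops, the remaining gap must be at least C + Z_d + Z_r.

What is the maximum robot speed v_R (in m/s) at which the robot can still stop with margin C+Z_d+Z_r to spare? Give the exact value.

quadratic (1/2)·v² + (18/25)·v + (-10197/4000) = 0
  disc = (18/25)² − 4·(1/2)·(-10197/4000) = 56169/10000 ; √disc = 237/100
  v_R = (−(18/25) + 237/100) / (2·(1/2)) = 33/20 m/s
check:
stop time T_s = (33/20)/1 = 1.6500 s
reaction-phase robot travel = 1.6500·0.1200 = 0.1980 m
braking distance = 1.6500²/(2·1.0000) = 1.3613 m
person approaches 0.6000·(0.1200+1.6500) = 1.0620 m
residual clearance needed = 0.1000+0.0300+0.0000 = 0.1300 m
sum ≈ 0.1980+1.3613+1.0620+0.1300 ≈ 2.7513 m = S ✓

v_R_max = 33/20 m/s = 1.6500 m/s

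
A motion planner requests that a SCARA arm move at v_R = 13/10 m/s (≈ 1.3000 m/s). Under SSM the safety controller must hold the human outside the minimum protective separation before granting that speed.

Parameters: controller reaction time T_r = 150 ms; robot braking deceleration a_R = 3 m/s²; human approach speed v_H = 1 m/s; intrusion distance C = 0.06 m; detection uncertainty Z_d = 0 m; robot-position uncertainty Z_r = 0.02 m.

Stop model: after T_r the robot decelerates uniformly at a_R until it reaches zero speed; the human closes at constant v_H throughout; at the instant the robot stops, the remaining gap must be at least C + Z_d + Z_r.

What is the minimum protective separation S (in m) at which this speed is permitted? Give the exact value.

T_s = v_R/a_R = (13/10)/3 = 0.4333 s
robot covers v_R·T_r = 1.3000·0.1500 = 0.1950 m before braking
braking distance = 1.3000²/(2·3.0000) = 0.2817 m
human closes 1.0000·0.5833 = 0.5833 m
residual clearance needed = 0.0600+0.0000+0.0200 = 0.0800 m
S_min ≈ 0.1950+0.2817+0.5833+0.0800  ⇒  S_min = 57/50 m

S_min = 57/50 m = 1.1400 m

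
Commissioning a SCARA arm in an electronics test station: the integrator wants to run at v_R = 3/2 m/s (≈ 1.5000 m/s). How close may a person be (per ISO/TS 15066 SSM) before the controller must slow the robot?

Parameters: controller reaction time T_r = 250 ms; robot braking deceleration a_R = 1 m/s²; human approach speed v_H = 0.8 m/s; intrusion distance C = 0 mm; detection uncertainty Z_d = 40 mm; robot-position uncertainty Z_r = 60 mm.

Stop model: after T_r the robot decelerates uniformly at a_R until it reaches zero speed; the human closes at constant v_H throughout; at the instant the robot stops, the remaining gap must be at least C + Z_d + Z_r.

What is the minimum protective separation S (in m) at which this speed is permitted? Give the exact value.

T_s = v_R/a_R = (3/2)/1 = 1.5000 s
reaction-phase robot travel = 1.5000·0.2500 = 0.3750 m
robot covers 1.5000·1.5000 − ½·1.0000·1.5000² = 1.1250 m while stopping
human closes 0.8000·1.7500 = 1.4000 m
C+Z_d+Z_r = 0.0000+0.0400+0.0600 = 0.1000 m
S_min ≈ 0.3750+1.1250+1.4000+0.1000  ⇒  S_min = 3 m

S_min = 3 m = 3.0000 m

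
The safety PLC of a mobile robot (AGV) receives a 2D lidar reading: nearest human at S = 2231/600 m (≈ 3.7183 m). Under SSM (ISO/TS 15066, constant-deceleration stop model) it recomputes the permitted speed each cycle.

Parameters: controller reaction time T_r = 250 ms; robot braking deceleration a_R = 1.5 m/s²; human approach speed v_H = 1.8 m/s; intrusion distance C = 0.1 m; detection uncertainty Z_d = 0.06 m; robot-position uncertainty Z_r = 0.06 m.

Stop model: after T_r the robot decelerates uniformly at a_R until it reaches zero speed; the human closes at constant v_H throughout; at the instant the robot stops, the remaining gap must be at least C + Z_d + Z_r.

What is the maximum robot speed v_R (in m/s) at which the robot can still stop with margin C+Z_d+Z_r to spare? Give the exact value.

at the boundary: (1/3)·v² + (29/20)·v + (-1829/600) = 0
  disc = (29/20)² − 4·(1/3)·(-1829/600) = 22201/3600 ; √disc = 149/60
  v_R = (−(29/20) + 149/60) / (2·(1/3)) = 31/20 m/s
check:
T_s = v_R/a_R = (31/20)/(3/2) = 1.0333 s
robot in T_r: 1.5500·0.2500 = 0.3875 m
robot covers 1.5500·1.0333 − ½·1.5000·1.0333² = 0.8008 m while stopping
person approaches 1.8000·(0.2500+1.0333) = 2.3100 m
C+Z_d+Z_r = 0.1000+0.0600+0.0600 = 0.2200 m
sum ≈ 0.3875+0.8008+2.3100+0.2200 ≈ 3.7183 m = S ✓

v_R_max = 31/20 m/s = 1.5500 m/s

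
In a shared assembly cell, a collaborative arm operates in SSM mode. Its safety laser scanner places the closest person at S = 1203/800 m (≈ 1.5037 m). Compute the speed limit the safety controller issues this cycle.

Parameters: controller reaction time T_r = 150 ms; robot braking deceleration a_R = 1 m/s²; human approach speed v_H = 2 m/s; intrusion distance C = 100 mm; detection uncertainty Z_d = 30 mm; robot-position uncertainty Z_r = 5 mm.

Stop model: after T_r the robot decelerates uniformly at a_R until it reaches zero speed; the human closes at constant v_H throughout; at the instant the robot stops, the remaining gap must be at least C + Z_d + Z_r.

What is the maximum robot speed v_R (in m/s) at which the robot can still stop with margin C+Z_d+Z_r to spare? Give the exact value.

at the boundary: (1/2)·v² + (43/20)·v + (-171/160) = 0
  disc = (43/20)² − 4·(1/2)·(-171/160) = 169/25 ; √disc = 13/5
  v_R = (−(43/20) + 13/5) / (2·(1/2)) = 9/20 m/s
check:
stop time T_s = (9/20)/1 = 0.4500 s
robot in T_r: 0.4500·0.1500 = 0.0675 m
braking distance = 0.4500²/(2·1.0000) = 0.1013 m
person approaches 2.0000·(0.1500+0.4500) = 1.2000 m
C+Z_d+Z_r = 0.1000+0.0300+0.0050 = 0.1350 m
sum ≈ 0.0675+0.1013+1.2000+0.1350 ≈ 1.5037 m = S ✓

v_R_max = 9/20 m/s = 0.4500 m/s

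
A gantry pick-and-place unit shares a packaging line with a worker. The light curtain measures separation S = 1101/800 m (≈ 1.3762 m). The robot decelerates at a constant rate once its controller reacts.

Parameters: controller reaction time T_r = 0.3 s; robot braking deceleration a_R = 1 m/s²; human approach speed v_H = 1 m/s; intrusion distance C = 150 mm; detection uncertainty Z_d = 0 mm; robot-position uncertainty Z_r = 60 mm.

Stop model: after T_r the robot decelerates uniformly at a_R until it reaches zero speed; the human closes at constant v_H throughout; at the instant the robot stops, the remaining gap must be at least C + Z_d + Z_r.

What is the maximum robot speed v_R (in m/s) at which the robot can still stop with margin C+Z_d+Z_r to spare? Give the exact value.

v_R_max = 11/20 m/s = 0.5500 m/s

at the boundary: (1/2)·v² + (13/10)·v + (-693/800) = 0
  disc = (13/10)² − 4·(1/2)·(-693/800) = 1369/400 ; √disc = 37/20
  v_R = (−(13/10) + 37/20) / (2·(1/2)) = 11/20 m/s
check:
T_s = v_R/a_R = (11/20)/1 = 0.5500 s
robot in T_r: 0.5500·0.3000 = 0.1650 m
robot under decel: 0.5500²/(2·1.0000) = 0.1512 m
person approaches 1.0000·(0.3000+0.5500) = 0.8500 m
C+Z_d+Z_r = 0.1500+0.0000+0.0600 = 0.2100 m
sum ≈ 0.1650+0.1512+0.8500+0.2100 ≈ 1.3762 m = S ✓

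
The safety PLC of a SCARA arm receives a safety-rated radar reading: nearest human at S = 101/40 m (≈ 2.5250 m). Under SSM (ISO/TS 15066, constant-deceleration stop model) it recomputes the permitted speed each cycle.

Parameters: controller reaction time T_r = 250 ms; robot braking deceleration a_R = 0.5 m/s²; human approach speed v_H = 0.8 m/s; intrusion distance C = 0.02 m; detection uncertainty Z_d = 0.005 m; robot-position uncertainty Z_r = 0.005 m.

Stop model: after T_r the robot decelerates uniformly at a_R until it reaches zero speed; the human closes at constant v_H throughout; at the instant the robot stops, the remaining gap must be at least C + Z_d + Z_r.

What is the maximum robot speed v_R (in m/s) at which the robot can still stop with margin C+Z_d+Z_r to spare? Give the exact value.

collect terms ⇒ (1)·v_R² + (37/20)·v_R + (-459/200) = 0
  disc = (37/20)² − 4·(1)·(-459/200) = 5041/400 ; √disc = 71/20
  v_R = (−(37/20) + 71/20) / (2·(1)) = 17/20 m/s
check:
T_s = v_R/a_R = (17/20)/(1/2) = 1.7000 s
robot covers v_R·T_r = 0.8500·0.2500 = 0.2125 m before braking
braking distance = 0.8500²/(2·0.5000) = 0.7225 m
human over T_r+T_s: 0.8000·(0.2500+1.7000) = 1.5600 m
margins: 0.0200+0.0050+0.0050 = 0.0300 m
sum ≈ 0.2125+0.7225+1.5600+0.0300 ≈ 2.5250 m = S ✓

v_R_max = 17/20 m/s = 0.8500 m/s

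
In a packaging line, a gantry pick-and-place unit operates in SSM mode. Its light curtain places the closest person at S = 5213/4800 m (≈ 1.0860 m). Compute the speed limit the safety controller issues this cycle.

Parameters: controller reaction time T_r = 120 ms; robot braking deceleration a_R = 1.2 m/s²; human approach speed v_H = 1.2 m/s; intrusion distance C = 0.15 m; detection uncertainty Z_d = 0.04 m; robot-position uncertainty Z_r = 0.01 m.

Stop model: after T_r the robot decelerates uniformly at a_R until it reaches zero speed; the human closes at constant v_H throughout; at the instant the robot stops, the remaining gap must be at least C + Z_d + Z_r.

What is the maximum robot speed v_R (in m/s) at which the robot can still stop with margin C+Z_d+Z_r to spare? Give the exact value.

v_R_max = 11/20 m/s = 0.5500 m/s

collect terms ⇒ (5/12)·v_R² + (28/25)·v_R + (-17809/24000) = 0
  disc = (28/25)² − 4·(5/12)·(-17809/24000) = 896809/360000 ; √disc = 947/600
  v_R = (−(28/25) + 947/600) / (2·(5/12)) = 11/20 m/s
check:
T_s = v_R/a_R = (11/20)/(6/5) = 0.4583 s
robot covers v_R·T_r = 0.5500·0.1200 = 0.0660 m before braking
braking distance = 0.5500²/(2·1.2000) = 0.1260 m
human closes 1.2000·0.5783 = 0.6940 m
margins: 0.1500+0.0400+0.0100 = 0.2000 m
sum ≈ 0.0660+0.1260+0.6940+0.2000 ≈ 1.0860 m = S ✓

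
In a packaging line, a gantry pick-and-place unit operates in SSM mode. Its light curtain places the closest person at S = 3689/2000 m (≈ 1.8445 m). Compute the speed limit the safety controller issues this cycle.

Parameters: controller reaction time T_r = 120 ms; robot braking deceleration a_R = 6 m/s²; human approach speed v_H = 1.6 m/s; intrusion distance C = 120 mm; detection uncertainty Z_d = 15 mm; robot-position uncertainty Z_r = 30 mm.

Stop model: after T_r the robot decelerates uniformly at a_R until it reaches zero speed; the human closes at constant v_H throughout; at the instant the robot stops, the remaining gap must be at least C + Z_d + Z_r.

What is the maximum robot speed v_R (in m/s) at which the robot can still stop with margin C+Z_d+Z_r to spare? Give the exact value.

quadratic (1/12)·v² + (29/75)·v + (-119/80) = 0
  disc = (29/75)² − 4·(1/12)·(-119/80) = 58081/90000 ; √disc = 241/300
  v_R = (−(29/75) + 241/300) / (2·(1/12)) = 5/2 m/s
check:
T_s = v_R/a_R = (5/2)/6 = 0.4167 s
robot covers v_R·T_r = 2.5000·0.1200 = 0.3000 m before braking
robot covers 2.5000·0.4167 − ½·6.0000·0.4167² = 0.5208 m while stopping
human over T_r+T_s: 1.6000·(0.1200+0.4167) = 0.8587 m
residual clearance needed = 0.1200+0.0150+0.0300 = 0.1650 m
sum ≈ 0.3000+0.5208+0.8587+0.1650 ≈ 1.8445 m = S ✓

v_R_max = 5/2 m/s = 2.5000 m/s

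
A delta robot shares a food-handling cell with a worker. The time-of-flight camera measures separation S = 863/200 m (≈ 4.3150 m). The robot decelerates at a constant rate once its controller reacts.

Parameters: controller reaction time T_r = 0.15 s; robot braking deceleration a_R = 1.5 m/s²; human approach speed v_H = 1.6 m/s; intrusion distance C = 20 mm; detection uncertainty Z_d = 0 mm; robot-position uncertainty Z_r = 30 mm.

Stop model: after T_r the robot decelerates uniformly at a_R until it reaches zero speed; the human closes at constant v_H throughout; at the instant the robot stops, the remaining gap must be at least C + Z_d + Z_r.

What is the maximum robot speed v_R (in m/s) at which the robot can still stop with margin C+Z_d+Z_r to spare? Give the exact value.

v_R_max = 21/10 m/s = 2.1000 m/s

at the boundary: (1/3)·v² + (73/60)·v + (-161/40) = 0
  disc = (73/60)² − 4·(1/3)·(-161/40) = 24649/3600 ; √disc = 157/60
  v_R = (−(73/60) + 157/60) / (2·(1/3)) = 21/10 m/s
check:
stop time T_s = (21/10)/(3/2) = 1.4000 s
robot in T_r: 2.1000·0.1500 = 0.3150 m
robot under decel: 2.1000²/(2·1.5000) = 1.4700 m
human over T_r+T_s: 1.6000·(0.1500+1.4000) = 2.4800 m
C+Z_d+Z_r = 0.0200+0.0000+0.0300 = 0.0500 m
sum ≈ 0.3150+1.4700+2.4800+0.0500 ≈ 4.3150 m = S ✓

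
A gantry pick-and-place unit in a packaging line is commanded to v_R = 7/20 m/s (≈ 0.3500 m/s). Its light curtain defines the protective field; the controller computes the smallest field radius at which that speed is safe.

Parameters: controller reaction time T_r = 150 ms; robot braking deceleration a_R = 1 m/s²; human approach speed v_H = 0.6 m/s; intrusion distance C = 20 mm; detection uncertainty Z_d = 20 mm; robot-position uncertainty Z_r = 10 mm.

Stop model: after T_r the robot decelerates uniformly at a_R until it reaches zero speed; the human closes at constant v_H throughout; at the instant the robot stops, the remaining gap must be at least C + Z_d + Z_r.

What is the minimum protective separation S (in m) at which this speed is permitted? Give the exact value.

S_min = 371/800 m = 0.4637 m

stop time T_s = (7/20)/1 = 0.3500 s
robot in T_r: 0.3500·0.1500 = 0.0525 m
robot covers 0.3500·0.3500 − ½·1.0000·0.3500² = 0.0612 m while stopping
person approaches 0.6000·(0.1500+0.3500) = 0.3000 m
residual clearance needed = 0.0200+0.0200+0.0100 = 0.0500 m
S_min ≈ 0.0525+0.0612+0.3000+0.0500  ⇒  S_min = 371/800 m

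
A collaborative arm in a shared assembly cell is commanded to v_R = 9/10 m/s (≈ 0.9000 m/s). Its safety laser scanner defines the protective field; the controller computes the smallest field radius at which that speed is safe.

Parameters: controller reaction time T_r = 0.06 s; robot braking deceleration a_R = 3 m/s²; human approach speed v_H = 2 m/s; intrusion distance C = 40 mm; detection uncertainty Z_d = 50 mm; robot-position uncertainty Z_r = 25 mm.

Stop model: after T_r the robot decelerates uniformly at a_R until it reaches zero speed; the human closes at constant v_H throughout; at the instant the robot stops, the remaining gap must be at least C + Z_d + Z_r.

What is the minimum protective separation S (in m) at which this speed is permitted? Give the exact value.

stop time T_s = (9/10)/3 = 0.3000 s
reaction-phase robot travel = 0.9000·0.0600 = 0.0540 m
robot under decel: 0.9000²/(2·3.0000) = 0.1350 m
human closes 2.0000·0.3600 = 0.7200 m
C+Z_d+Z_r = 0.0400+0.0500+0.0250 = 0.1150 m
S_min ≈ 0.0540+0.1350+0.7200+0.1150  ⇒  S_min = 128/125 m

S_min = 128/125 m = 1.0240 m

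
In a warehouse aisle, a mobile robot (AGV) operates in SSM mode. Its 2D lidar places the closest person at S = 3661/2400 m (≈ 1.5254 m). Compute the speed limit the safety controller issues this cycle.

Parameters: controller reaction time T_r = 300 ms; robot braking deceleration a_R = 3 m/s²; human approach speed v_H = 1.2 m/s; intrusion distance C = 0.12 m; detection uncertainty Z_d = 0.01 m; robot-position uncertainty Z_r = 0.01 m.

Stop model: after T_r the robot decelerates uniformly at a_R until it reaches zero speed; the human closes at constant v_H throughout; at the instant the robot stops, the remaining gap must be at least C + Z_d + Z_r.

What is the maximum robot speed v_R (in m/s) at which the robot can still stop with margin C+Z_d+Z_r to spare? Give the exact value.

v_R_max = 23/20 m/s = 1.1500 m/s

quadratic (1/6)·v² + (7/10)·v + (-2461/2400) = 0
  disc = (7/10)² − 4·(1/6)·(-2461/2400) = 169/144 ; √disc = 13/12
  v_R = (−(7/10) + 13/12) / (2·(1/6)) = 23/20 m/s
check:
braking lasts T_s = (23/20)/3 = 0.3833 s
reaction-phase robot travel = 1.1500·0.3000 = 0.3450 m
robot under decel: 1.1500²/(2·3.0000) = 0.2204 m
person approaches 1.2000·(0.3000+0.3833) = 0.8200 m
C+Z_d+Z_r = 0.1200+0.0100+0.0100 = 0.1400 m
sum ≈ 0.3450+0.2204+0.8200+0.1400 ≈ 1.5254 m = S ✓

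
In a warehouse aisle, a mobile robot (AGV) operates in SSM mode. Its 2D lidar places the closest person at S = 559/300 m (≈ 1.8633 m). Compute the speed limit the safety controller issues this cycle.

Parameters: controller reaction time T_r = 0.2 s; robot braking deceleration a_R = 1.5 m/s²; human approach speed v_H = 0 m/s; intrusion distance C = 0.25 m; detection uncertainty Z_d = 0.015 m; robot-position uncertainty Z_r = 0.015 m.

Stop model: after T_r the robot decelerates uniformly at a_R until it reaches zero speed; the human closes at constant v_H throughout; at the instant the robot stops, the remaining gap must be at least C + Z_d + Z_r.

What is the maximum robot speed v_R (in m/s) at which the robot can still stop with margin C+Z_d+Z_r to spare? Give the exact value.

v_R_max = 19/10 m/s = 1.9000 m/s

collect terms ⇒ (1/3)·v_R² + (1/5)·v_R + (-19/12) = 0
  disc = (1/5)² − 4·(1/3)·(-19/12) = 484/225 ; √disc = 22/15
  v_R = (−(1/5) + 22/15) / (2·(1/3)) = 19/10 m/s
check:
T_s = v_R/a_R = (19/10)/(3/2) = 1.2667 s
robot in T_r: 1.9000·0.2000 = 0.3800 m
robot covers 1.9000·1.2667 − ½·1.5000·1.2667² = 1.2033 m while stopping
person approaches 0.0000·(0.2000+1.2667) = 0.0000 m
margins: 0.2500+0.0150+0.0150 = 0.2800 m
sum ≈ 0.3800+1.2033+0.0000+0.2800 ≈ 1.8633 m = S ✓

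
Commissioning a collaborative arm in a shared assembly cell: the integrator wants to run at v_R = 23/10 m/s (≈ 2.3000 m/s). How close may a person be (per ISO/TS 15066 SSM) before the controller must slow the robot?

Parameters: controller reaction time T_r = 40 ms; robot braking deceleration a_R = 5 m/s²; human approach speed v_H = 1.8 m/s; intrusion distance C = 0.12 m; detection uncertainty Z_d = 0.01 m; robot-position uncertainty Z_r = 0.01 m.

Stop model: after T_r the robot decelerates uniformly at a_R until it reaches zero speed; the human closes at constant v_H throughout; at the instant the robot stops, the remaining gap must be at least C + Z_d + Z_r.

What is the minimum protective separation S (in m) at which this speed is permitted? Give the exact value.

S_min = 1661/1000 m = 1.6610 m

stop time T_s = (23/10)/5 = 0.4600 s
robot covers v_R·T_r = 2.3000·0.0400 = 0.0920 m before braking
braking distance = 2.3000²/(2·5.0000) = 0.5290 m
human over T_r+T_s: 1.8000·(0.0400+0.4600) = 0.9000 m
C+Z_d+Z_r = 0.1200+0.0100+0.0100 = 0.1400 m
S_min ≈ 0.0920+0.5290+0.9000+0.1400  ⇒  S_min = 1661/1000 m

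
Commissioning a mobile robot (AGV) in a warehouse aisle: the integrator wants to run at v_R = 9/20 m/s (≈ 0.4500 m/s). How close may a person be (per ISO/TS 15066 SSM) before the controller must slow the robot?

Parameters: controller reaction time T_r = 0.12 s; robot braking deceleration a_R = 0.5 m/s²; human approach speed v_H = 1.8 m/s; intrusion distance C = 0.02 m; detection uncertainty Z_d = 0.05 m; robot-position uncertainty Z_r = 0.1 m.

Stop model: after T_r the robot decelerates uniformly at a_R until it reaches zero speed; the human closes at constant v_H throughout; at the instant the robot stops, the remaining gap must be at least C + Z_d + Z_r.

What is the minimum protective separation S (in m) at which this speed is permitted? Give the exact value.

S_min = 181/80 m = 2.2625 m

stop time T_s = (9/20)/(1/2) = 0.9000 s
reaction-phase robot travel = 0.4500·0.1200 = 0.0540 m
braking distance = 0.4500²/(2·0.5000) = 0.2025 m
human over T_r+T_s: 1.8000·(0.1200+0.9000) = 1.8360 m
margins: 0.0200+0.0500+0.1000 = 0.1700 m
S_min ≈ 0.0540+0.2025+1.8360+0.1700  ⇒  S_min = 181/80 m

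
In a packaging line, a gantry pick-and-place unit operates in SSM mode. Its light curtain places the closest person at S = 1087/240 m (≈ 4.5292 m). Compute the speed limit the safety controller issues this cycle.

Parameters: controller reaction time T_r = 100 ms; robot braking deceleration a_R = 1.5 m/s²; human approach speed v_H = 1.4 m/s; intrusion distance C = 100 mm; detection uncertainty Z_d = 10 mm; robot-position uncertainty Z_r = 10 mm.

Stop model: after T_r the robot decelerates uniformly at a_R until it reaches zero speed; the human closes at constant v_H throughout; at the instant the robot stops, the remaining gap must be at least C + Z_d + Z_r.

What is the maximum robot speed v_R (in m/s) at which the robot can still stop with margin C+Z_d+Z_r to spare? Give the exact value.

at the boundary: (1/3)·v² + (31/30)·v + (-5123/1200) = 0
  disc = (31/30)² − 4·(1/3)·(-5123/1200) = 169/25 ; √disc = 13/5
  v_R = (−(31/30) + 13/5) / (2·(1/3)) = 47/20 m/s
check:
stop time T_s = (47/20)/(3/2) = 1.5667 s
robot covers v_R·T_r = 2.3500·0.1000 = 0.2350 m before braking
braking distance = 2.3500²/(2·1.5000) = 1.8408 m
human closes 1.4000·1.6667 = 2.3333 m
margins: 0.1000+0.0100+0.0100 = 0.1200 m
sum ≈ 0.2350+1.8408+2.3333+0.1200 ≈ 4.5292 m = S ✓

v_R_max = 47/20 m/s = 2.3500 m/s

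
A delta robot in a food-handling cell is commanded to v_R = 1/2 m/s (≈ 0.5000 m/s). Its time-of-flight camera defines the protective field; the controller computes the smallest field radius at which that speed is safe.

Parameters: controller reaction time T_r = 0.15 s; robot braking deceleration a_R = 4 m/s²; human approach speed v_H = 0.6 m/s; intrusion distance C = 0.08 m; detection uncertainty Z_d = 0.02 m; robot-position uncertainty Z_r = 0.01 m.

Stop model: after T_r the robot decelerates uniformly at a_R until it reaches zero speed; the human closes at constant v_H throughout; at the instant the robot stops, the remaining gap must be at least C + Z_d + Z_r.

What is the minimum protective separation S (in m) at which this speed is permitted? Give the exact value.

S_min = 61/160 m = 0.3812 m

stop time T_s = (1/2)/4 = 0.1250 s
reaction-phase robot travel = 0.5000·0.1500 = 0.0750 m
braking distance = 0.5000²/(2·4.0000) = 0.0312 m
person approaches 0.6000·(0.1500+0.1250) = 0.1650 m
residual clearance needed = 0.0800+0.0200+0.0100 = 0.1100 m
S_min ≈ 0.0750+0.0312+0.1650+0.1100  ⇒  S_min = 61/160 m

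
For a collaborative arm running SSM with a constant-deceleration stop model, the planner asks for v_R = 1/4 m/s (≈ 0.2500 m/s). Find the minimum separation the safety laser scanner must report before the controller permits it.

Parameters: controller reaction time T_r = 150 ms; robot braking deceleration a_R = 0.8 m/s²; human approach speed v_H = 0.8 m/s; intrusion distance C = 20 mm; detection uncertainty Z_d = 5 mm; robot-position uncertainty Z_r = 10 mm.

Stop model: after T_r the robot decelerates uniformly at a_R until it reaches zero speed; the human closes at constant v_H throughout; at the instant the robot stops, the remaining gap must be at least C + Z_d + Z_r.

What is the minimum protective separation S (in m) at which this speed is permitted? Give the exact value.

stop time T_s = (1/4)/(4/5) = 0.3125 s
reaction-phase robot travel = 0.2500·0.1500 = 0.0375 m
robot under decel: 0.2500²/(2·0.8000) = 0.0391 m
human over T_r+T_s: 0.8000·(0.1500+0.3125) = 0.3700 m
residual clearance needed = 0.0200+0.0050+0.0100 = 0.0350 m
S_min ≈ 0.0375+0.0391+0.3700+0.0350  ⇒  S_min = 1541/3200 m

S_min = 1541/3200 m = 0.4816 m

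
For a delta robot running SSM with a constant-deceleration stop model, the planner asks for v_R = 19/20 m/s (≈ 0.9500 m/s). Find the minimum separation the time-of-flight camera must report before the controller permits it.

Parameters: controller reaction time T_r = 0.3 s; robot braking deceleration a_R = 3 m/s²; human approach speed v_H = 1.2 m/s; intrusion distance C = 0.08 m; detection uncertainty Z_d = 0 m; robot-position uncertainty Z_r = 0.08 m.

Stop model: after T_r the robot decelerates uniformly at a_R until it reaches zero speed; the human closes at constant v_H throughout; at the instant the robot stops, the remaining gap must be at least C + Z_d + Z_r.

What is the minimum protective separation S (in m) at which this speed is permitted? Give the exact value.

S_min = 641/480 m = 1.3354 m

T_s = v_R/a_R = (19/20)/3 = 0.3167 s
robot in T_r: 0.9500·0.3000 = 0.2850 m
braking distance = 0.9500²/(2·3.0000) = 0.1504 m
human over T_r+T_s: 1.2000·(0.3000+0.3167) = 0.7400 m
margins: 0.0800+0.0000+0.0800 = 0.1600 m
S_min ≈ 0.2850+0.1504+0.7400+0.1600  ⇒  S_min = 641/480 m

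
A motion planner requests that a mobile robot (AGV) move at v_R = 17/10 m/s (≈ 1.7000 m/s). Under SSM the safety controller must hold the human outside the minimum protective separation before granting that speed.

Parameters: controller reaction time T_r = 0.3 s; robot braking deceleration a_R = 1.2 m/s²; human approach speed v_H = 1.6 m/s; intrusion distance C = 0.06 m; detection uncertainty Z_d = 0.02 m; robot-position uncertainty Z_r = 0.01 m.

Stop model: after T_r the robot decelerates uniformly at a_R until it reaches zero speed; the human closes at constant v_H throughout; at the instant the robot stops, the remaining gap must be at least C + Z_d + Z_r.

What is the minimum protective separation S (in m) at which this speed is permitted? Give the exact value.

braking lasts T_s = (17/10)/(6/5) = 1.4167 s
robot covers v_R·T_r = 1.7000·0.3000 = 0.5100 m before braking
robot covers 1.7000·1.4167 − ½·1.2000·1.4167² = 1.2042 m while stopping
person approaches 1.6000·(0.3000+1.4167) = 2.7467 m
residual clearance needed = 0.0600+0.0200+0.0100 = 0.0900 m
S_min ≈ 0.5100+1.2042+2.7467+0.0900  ⇒  S_min = 5461/1200 m

S_min = 5461/1200 m = 4.5508 m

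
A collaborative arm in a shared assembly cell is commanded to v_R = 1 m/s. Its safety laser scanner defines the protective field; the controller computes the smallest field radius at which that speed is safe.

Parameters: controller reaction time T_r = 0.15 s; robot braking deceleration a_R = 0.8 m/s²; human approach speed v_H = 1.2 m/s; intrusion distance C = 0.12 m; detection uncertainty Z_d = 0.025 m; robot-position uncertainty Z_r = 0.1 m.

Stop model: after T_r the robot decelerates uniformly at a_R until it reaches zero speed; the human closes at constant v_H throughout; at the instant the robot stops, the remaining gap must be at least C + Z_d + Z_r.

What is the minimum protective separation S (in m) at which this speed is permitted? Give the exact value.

stop time T_s = 1/(4/5) = 1.2500 s
robot covers v_R·T_r = 1.0000·0.1500 = 0.1500 m before braking
robot covers 1.0000·1.2500 − ½·0.8000·1.2500² = 0.6250 m while stopping
person approaches 1.2000·(0.1500+1.2500) = 1.6800 m
C+Z_d+Z_r = 0.1200+0.0250+0.1000 = 0.2450 m
S_min ≈ 0.1500+0.6250+1.6800+0.2450  ⇒  S_min = 27/10 m

S_min = 27/10 m = 2.7000 m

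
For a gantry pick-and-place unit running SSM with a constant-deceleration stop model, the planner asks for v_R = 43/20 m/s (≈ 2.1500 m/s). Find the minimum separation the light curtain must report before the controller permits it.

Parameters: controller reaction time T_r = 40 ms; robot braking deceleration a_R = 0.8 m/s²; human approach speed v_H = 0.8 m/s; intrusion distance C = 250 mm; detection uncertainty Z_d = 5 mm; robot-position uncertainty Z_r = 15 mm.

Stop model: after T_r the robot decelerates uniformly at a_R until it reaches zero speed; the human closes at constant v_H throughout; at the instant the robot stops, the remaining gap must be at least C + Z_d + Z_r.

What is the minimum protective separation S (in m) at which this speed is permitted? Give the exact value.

S_min = 86833/16000 m = 5.4271 m

braking lasts T_s = (43/20)/(4/5) = 2.6875 s
robot in T_r: 2.1500·0.0400 = 0.0860 m
braking distance = 2.1500²/(2·0.8000) = 2.8891 m
human closes 0.8000·2.7275 = 2.1820 m
margins: 0.2500+0.0050+0.0150 = 0.2700 m
S_min ≈ 0.0860+2.8891+2.1820+0.2700  ⇒  S_min = 86833/16000 m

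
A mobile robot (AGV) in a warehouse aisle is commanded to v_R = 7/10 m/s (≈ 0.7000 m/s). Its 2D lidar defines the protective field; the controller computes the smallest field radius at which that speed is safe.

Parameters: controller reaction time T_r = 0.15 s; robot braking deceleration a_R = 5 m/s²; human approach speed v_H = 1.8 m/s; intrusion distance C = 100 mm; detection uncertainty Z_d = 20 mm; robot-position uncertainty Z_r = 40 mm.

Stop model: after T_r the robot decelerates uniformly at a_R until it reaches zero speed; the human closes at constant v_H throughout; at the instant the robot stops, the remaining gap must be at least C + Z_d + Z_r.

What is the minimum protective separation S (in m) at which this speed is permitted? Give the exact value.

braking lasts T_s = (7/10)/5 = 0.1400 s
robot covers v_R·T_r = 0.7000·0.1500 = 0.1050 m before braking
braking distance = 0.7000²/(2·5.0000) = 0.0490 m
person approaches 1.8000·(0.1500+0.1400) = 0.5220 m
margins: 0.1000+0.0200+0.0400 = 0.1600 m
S_min ≈ 0.1050+0.0490+0.5220+0.1600  ⇒  S_min = 209/250 m

S_min = 209/250 m = 0.8360 m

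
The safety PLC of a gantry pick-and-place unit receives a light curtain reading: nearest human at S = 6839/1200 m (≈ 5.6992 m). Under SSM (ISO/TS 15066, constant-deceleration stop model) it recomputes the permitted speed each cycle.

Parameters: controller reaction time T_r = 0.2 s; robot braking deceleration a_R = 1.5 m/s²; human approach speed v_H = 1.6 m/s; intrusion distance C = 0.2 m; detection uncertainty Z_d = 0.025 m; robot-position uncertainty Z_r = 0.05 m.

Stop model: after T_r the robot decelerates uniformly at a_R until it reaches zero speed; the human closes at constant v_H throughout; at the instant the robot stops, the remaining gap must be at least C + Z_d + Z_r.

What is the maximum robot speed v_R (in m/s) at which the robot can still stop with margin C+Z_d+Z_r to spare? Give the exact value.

v_R_max = 49/20 m/s = 2.4500 m/s

at the boundary: (1/3)·v² + (19/15)·v + (-245/48) = 0
  disc = (19/15)² − 4·(1/3)·(-245/48) = 841/100 ; √disc = 29/10
  v_R = (−(19/15) + 29/10) / (2·(1/3)) = 49/20 m/s
check:
T_s = v_R/a_R = (49/20)/(3/2) = 1.6333 s
robot covers v_R·T_r = 2.4500·0.2000 = 0.4900 m before braking
robot under decel: 2.4500²/(2·1.5000) = 2.0008 m
human closes 1.6000·1.8333 = 2.9333 m
C+Z_d+Z_r = 0.2000+0.0250+0.0500 = 0.2750 m
sum ≈ 0.4900+2.0008+2.9333+0.2750 ≈ 5.6992 m = S ✓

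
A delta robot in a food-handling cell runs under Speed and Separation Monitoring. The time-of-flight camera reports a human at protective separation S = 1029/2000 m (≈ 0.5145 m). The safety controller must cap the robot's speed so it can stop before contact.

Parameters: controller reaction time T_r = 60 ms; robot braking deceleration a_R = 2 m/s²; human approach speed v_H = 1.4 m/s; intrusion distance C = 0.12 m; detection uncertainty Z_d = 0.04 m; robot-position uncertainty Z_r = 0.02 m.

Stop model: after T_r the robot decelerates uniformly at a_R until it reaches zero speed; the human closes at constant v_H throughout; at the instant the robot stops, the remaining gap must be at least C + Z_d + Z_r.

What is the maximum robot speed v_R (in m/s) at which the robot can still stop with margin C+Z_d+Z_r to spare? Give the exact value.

v_R_max = 3/10 m/s = 0.3000 m/s

collect terms ⇒ (1/4)·v_R² + (19/25)·v_R + (-501/2000) = 0
  disc = (19/25)² − 4·(1/4)·(-501/2000) = 8281/10000 ; √disc = 91/100
  v_R = (−(19/25) + 91/100) / (2·(1/4)) = 3/10 m/s
check:
braking lasts T_s = (3/10)/2 = 0.1500 s
robot in T_r: 0.3000·0.0600 = 0.0180 m
robot under decel: 0.3000²/(2·2.0000) = 0.0225 m
person approaches 1.4000·(0.0600+0.1500) = 0.2940 m
C+Z_d+Z_r = 0.1200+0.0400+0.0200 = 0.1800 m
sum ≈ 0.0180+0.0225+0.2940+0.1800 ≈ 0.5145 m = S ✓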